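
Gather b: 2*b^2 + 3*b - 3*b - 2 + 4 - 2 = 2*b^2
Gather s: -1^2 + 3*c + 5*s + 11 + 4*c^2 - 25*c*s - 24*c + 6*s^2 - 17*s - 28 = 4*c^2 - 21*c + 6*s^2 + s*(-25*c - 12) - 18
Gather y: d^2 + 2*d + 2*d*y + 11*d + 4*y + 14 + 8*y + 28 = d^2 + 13*d + y*(2*d + 12) + 42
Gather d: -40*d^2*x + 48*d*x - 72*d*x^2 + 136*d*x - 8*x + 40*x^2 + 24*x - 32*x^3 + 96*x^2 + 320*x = -40*d^2*x + d*(-72*x^2 + 184*x) - 32*x^3 + 136*x^2 + 336*x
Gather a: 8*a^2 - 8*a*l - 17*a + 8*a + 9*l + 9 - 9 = 8*a^2 + a*(-8*l - 9) + 9*l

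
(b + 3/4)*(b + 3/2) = b^2 + 9*b/4 + 9/8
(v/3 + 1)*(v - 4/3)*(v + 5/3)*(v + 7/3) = v^4/3 + 17*v^3/9 + 59*v^2/27 - 257*v/81 - 140/27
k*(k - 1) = k^2 - k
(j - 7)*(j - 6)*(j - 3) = j^3 - 16*j^2 + 81*j - 126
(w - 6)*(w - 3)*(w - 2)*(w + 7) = w^4 - 4*w^3 - 41*w^2 + 216*w - 252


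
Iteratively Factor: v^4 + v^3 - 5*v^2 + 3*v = (v)*(v^3 + v^2 - 5*v + 3) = v*(v + 3)*(v^2 - 2*v + 1) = v*(v - 1)*(v + 3)*(v - 1)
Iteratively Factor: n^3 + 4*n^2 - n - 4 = (n - 1)*(n^2 + 5*n + 4) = (n - 1)*(n + 4)*(n + 1)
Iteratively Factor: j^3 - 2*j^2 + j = (j - 1)*(j^2 - j) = (j - 1)^2*(j)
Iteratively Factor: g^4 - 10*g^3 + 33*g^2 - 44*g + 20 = (g - 2)*(g^3 - 8*g^2 + 17*g - 10) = (g - 2)^2*(g^2 - 6*g + 5) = (g - 2)^2*(g - 1)*(g - 5)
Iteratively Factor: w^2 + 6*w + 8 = (w + 4)*(w + 2)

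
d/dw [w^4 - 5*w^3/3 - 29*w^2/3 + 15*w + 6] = 4*w^3 - 5*w^2 - 58*w/3 + 15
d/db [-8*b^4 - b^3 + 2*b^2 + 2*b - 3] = -32*b^3 - 3*b^2 + 4*b + 2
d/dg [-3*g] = -3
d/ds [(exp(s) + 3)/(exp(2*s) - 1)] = (-2*(exp(s) + 3)*exp(s) + exp(2*s) - 1)*exp(s)/(1 - exp(2*s))^2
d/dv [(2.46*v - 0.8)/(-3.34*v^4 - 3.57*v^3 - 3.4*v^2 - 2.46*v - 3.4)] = (24.6492*v^4 + 6.8764*v^3 - 0.204000000000001*v^2 - 5.44*v - 10.332)/(11.1556*v^8 + 23.8476*v^7 + 35.4569*v^6 + 40.7088*v^5 + 51.8364*v^4 + 41.004*v^3 + 29.1716*v^2 + 16.728*v + 11.56)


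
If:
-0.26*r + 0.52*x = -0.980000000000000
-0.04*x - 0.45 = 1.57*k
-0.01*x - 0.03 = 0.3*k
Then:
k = -0.89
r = 51.28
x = 23.76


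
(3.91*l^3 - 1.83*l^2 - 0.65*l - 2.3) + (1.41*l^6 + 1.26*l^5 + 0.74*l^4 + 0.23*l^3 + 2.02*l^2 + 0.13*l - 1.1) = 1.41*l^6 + 1.26*l^5 + 0.74*l^4 + 4.14*l^3 + 0.19*l^2 - 0.52*l - 3.4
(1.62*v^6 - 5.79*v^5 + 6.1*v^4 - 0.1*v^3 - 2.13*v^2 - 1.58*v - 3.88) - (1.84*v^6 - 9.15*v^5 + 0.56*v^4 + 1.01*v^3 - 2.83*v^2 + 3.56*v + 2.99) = -0.22*v^6 + 3.36*v^5 + 5.54*v^4 - 1.11*v^3 + 0.7*v^2 - 5.14*v - 6.87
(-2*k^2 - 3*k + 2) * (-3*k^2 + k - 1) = 6*k^4 + 7*k^3 - 7*k^2 + 5*k - 2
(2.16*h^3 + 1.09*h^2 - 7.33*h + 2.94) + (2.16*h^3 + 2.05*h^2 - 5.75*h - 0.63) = 4.32*h^3 + 3.14*h^2 - 13.08*h + 2.31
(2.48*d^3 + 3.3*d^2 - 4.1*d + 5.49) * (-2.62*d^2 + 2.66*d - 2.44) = -6.4976*d^5 - 2.0492*d^4 + 13.4688*d^3 - 33.3418*d^2 + 24.6074*d - 13.3956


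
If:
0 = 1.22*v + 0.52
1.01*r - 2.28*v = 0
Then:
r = -0.96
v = -0.43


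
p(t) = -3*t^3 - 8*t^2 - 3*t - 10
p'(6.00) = -423.00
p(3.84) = -309.35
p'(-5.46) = -183.94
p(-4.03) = 68.52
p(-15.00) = 8360.00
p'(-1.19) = 3.30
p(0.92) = -21.87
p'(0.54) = -14.26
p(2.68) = -133.25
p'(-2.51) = -19.54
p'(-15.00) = -1788.00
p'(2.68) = -110.52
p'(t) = -9*t^2 - 16*t - 3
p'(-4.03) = -84.69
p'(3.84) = -197.15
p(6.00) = -964.00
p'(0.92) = -25.34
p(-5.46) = 256.20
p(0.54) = -14.43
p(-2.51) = -5.43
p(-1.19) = -12.70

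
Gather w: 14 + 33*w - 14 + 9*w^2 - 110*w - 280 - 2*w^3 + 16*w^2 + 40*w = -2*w^3 + 25*w^2 - 37*w - 280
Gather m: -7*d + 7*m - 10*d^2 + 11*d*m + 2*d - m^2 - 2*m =-10*d^2 - 5*d - m^2 + m*(11*d + 5)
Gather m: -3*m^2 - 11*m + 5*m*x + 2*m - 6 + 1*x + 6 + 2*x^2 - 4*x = -3*m^2 + m*(5*x - 9) + 2*x^2 - 3*x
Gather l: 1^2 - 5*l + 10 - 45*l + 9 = 20 - 50*l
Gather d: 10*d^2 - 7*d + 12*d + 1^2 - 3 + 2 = 10*d^2 + 5*d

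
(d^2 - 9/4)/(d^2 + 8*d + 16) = (d^2 - 9/4)/(d^2 + 8*d + 16)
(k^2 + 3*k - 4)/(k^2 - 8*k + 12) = (k^2 + 3*k - 4)/(k^2 - 8*k + 12)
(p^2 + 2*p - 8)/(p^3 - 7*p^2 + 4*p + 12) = (p + 4)/(p^2 - 5*p - 6)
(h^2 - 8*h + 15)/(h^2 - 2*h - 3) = (h - 5)/(h + 1)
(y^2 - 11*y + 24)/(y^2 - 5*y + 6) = (y - 8)/(y - 2)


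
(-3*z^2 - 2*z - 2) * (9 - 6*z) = 18*z^3 - 15*z^2 - 6*z - 18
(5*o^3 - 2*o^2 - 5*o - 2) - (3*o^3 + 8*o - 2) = 2*o^3 - 2*o^2 - 13*o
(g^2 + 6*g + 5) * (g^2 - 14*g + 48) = g^4 - 8*g^3 - 31*g^2 + 218*g + 240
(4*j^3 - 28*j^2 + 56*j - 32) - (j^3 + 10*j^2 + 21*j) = 3*j^3 - 38*j^2 + 35*j - 32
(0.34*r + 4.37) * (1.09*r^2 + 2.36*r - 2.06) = 0.3706*r^3 + 5.5657*r^2 + 9.6128*r - 9.0022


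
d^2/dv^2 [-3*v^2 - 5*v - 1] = -6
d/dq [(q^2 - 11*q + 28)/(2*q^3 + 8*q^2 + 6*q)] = (-q^4 + 22*q^3 - 37*q^2 - 224*q - 84)/(2*q^2*(q^4 + 8*q^3 + 22*q^2 + 24*q + 9))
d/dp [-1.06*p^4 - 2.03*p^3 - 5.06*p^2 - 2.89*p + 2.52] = -4.24*p^3 - 6.09*p^2 - 10.12*p - 2.89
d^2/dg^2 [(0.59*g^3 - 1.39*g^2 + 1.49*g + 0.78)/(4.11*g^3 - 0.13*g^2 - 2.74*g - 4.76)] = (-46.3295640000001*g^6 + 190.88073*g^5 + 197.923626*g^4 - 344.647366*g^3 + 348.503796*g^2 + 167.900496*g - 91.107952)/(69.426531*g^9 - 6.587919*g^8 - 138.644685*g^7 - 232.437493*g^6 + 107.689398*g^5 + 318.456288*g^4 + 248.624312*g^3 - 116.044992*g^2 - 186.245472*g - 107.850176)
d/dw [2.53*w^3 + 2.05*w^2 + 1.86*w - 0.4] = 7.59*w^2 + 4.1*w + 1.86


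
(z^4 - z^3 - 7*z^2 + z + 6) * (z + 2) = z^5 + z^4 - 9*z^3 - 13*z^2 + 8*z + 12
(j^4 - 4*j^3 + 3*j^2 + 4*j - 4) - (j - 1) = j^4 - 4*j^3 + 3*j^2 + 3*j - 3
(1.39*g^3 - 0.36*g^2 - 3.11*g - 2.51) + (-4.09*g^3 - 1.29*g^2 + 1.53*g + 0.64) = -2.7*g^3 - 1.65*g^2 - 1.58*g - 1.87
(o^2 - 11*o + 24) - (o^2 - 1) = 25 - 11*o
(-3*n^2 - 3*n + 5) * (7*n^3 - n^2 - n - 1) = -21*n^5 - 18*n^4 + 41*n^3 + n^2 - 2*n - 5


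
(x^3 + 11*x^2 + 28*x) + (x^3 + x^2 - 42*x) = 2*x^3 + 12*x^2 - 14*x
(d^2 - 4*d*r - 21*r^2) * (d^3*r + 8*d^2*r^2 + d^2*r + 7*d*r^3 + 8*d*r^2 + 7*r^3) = d^5*r + 4*d^4*r^2 + d^4*r - 46*d^3*r^3 + 4*d^3*r^2 - 196*d^2*r^4 - 46*d^2*r^3 - 147*d*r^5 - 196*d*r^4 - 147*r^5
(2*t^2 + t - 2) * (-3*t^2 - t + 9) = -6*t^4 - 5*t^3 + 23*t^2 + 11*t - 18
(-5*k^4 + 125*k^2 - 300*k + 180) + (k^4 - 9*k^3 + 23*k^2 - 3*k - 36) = -4*k^4 - 9*k^3 + 148*k^2 - 303*k + 144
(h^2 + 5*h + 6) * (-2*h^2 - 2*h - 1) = -2*h^4 - 12*h^3 - 23*h^2 - 17*h - 6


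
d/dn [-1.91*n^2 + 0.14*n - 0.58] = 0.14 - 3.82*n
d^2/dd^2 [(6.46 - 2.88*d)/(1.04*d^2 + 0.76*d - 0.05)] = (-(2.08*d + 0.76)*(2.88*d - 6.46)*(4.16*d + 1.52) + (17.9712*d - 9.0592)*(1.04*d^2 + 0.76*d - 0.05))/(1.04*d^2 + 0.76*d - 0.05)^3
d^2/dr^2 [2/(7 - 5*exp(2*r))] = (-200*exp(2*r) - 280)*exp(2*r)/(5*exp(2*r) - 7)^3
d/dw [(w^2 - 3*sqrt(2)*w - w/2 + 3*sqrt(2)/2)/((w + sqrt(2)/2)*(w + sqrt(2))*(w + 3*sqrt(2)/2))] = 2*(-2*w^4 + 2*w^3 + 12*sqrt(2)*w^3 - 6*sqrt(2)*w^2 + 47*w^2 - 36*w + 6*sqrt(2)*w - 18*sqrt(2) - 18)/(4*w^6 + 24*sqrt(2)*w^5 + 116*w^4 + 144*sqrt(2)*w^3 + 193*w^2 + 66*sqrt(2)*w + 18)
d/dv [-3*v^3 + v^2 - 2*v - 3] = -9*v^2 + 2*v - 2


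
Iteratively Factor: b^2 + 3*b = (b + 3)*(b)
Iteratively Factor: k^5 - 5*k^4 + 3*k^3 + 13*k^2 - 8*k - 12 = (k - 2)*(k^4 - 3*k^3 - 3*k^2 + 7*k + 6) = (k - 2)*(k + 1)*(k^3 - 4*k^2 + k + 6) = (k - 2)^2*(k + 1)*(k^2 - 2*k - 3) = (k - 2)^2*(k + 1)^2*(k - 3)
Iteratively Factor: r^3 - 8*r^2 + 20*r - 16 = (r - 2)*(r^2 - 6*r + 8) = (r - 4)*(r - 2)*(r - 2)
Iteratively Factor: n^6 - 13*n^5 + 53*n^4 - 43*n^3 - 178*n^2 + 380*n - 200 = (n - 5)*(n^5 - 8*n^4 + 13*n^3 + 22*n^2 - 68*n + 40) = (n - 5)*(n + 2)*(n^4 - 10*n^3 + 33*n^2 - 44*n + 20) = (n - 5)*(n - 1)*(n + 2)*(n^3 - 9*n^2 + 24*n - 20) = (n - 5)*(n - 2)*(n - 1)*(n + 2)*(n^2 - 7*n + 10) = (n - 5)*(n - 2)^2*(n - 1)*(n + 2)*(n - 5)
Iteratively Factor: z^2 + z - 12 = (z + 4)*(z - 3)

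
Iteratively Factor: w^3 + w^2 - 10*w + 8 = (w + 4)*(w^2 - 3*w + 2) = (w - 2)*(w + 4)*(w - 1)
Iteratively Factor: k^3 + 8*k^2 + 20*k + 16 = (k + 2)*(k^2 + 6*k + 8) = (k + 2)*(k + 4)*(k + 2)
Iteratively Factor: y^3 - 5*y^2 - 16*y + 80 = (y - 4)*(y^2 - y - 20) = (y - 4)*(y + 4)*(y - 5)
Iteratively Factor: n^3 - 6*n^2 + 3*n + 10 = (n - 2)*(n^2 - 4*n - 5) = (n - 5)*(n - 2)*(n + 1)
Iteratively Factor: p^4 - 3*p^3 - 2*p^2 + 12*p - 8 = (p - 1)*(p^3 - 2*p^2 - 4*p + 8) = (p - 2)*(p - 1)*(p^2 - 4) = (p - 2)^2*(p - 1)*(p + 2)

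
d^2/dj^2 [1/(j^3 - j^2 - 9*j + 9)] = 2*((1 - 3*j)*(j^3 - j^2 - 9*j + 9) + (-3*j^2 + 2*j + 9)^2)/(j^3 - j^2 - 9*j + 9)^3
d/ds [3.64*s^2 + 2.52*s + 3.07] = 7.28*s + 2.52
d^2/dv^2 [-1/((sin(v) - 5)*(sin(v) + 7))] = (4*sin(v)^4 + 6*sin(v)^3 + 138*sin(v)^2 + 58*sin(v) - 78)/((sin(v) - 5)^3*(sin(v) + 7)^3)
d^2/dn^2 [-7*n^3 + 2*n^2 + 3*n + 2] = 4 - 42*n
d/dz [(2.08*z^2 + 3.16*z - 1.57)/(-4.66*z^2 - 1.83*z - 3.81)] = (10.9192*z^2 - 30.482*z - 14.9127)/(21.7156*z^4 + 17.0556*z^3 + 38.8581*z^2 + 13.9446*z + 14.5161)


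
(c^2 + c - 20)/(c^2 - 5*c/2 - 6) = 2*(c + 5)/(2*c + 3)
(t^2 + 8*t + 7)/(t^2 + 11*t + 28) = (t + 1)/(t + 4)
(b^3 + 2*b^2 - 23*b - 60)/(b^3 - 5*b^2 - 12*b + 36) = (b^2 - b - 20)/(b^2 - 8*b + 12)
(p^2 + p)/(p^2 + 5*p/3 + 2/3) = 3*p/(3*p + 2)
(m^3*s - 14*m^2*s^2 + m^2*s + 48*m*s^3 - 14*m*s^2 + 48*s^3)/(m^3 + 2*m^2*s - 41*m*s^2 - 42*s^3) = s*(m^2 - 8*m*s + m - 8*s)/(m^2 + 8*m*s + 7*s^2)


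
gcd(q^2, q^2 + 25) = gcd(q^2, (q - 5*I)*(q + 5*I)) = 1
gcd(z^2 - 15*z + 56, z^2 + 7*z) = 1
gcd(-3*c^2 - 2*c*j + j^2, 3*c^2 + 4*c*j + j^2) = c + j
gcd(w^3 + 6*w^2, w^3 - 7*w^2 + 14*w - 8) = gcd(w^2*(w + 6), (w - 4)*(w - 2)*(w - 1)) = 1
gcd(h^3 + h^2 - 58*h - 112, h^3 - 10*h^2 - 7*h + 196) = 1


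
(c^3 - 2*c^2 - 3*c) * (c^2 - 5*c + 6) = c^5 - 7*c^4 + 13*c^3 + 3*c^2 - 18*c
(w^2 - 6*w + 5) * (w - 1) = w^3 - 7*w^2 + 11*w - 5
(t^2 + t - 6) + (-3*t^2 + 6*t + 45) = -2*t^2 + 7*t + 39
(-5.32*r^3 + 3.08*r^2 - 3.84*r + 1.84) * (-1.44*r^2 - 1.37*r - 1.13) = 7.6608*r^5 + 2.8532*r^4 + 7.3216*r^3 - 0.869199999999999*r^2 + 1.8184*r - 2.0792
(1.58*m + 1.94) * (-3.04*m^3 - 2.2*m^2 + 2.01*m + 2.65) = -4.8032*m^4 - 9.3736*m^3 - 1.0922*m^2 + 8.0864*m + 5.141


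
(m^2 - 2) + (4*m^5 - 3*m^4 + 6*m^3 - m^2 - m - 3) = 4*m^5 - 3*m^4 + 6*m^3 - m - 5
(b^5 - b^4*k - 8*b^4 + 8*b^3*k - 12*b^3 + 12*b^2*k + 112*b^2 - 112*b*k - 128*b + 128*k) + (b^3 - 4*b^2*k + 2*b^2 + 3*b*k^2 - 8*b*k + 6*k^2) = b^5 - b^4*k - 8*b^4 + 8*b^3*k - 11*b^3 + 8*b^2*k + 114*b^2 + 3*b*k^2 - 120*b*k - 128*b + 6*k^2 + 128*k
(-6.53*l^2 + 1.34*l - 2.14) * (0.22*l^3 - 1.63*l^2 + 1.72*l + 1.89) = -1.4366*l^5 + 10.9387*l^4 - 13.8866*l^3 - 6.5487*l^2 - 1.1482*l - 4.0446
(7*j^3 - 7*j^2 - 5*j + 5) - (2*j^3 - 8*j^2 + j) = 5*j^3 + j^2 - 6*j + 5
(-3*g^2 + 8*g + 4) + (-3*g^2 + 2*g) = -6*g^2 + 10*g + 4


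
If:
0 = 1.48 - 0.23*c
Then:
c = 6.43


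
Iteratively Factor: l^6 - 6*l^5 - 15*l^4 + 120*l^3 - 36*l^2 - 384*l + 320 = (l - 2)*(l^5 - 4*l^4 - 23*l^3 + 74*l^2 + 112*l - 160) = (l - 2)*(l + 2)*(l^4 - 6*l^3 - 11*l^2 + 96*l - 80) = (l - 2)*(l + 2)*(l + 4)*(l^3 - 10*l^2 + 29*l - 20) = (l - 4)*(l - 2)*(l + 2)*(l + 4)*(l^2 - 6*l + 5) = (l - 4)*(l - 2)*(l - 1)*(l + 2)*(l + 4)*(l - 5)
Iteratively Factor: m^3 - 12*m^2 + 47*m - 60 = (m - 4)*(m^2 - 8*m + 15) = (m - 4)*(m - 3)*(m - 5)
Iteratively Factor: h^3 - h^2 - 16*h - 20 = (h + 2)*(h^2 - 3*h - 10) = (h + 2)^2*(h - 5)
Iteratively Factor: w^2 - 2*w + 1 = (w - 1)*(w - 1)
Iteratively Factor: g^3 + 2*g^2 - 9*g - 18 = (g + 2)*(g^2 - 9) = (g - 3)*(g + 2)*(g + 3)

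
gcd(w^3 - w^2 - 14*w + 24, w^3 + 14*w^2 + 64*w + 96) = w + 4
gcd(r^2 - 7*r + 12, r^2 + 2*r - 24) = r - 4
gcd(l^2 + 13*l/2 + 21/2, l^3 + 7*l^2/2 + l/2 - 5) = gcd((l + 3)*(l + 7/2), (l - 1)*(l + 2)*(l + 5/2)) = 1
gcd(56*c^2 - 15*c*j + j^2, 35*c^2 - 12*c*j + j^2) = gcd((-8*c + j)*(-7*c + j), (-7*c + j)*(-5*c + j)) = 7*c - j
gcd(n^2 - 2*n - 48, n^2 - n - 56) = n - 8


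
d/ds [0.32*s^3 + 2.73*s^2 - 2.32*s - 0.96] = 0.96*s^2 + 5.46*s - 2.32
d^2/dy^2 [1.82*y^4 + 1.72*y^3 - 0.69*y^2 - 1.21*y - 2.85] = 21.84*y^2 + 10.32*y - 1.38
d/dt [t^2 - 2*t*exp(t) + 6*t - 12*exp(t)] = -2*t*exp(t) + 2*t - 14*exp(t) + 6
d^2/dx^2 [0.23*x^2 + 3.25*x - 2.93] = 0.460000000000000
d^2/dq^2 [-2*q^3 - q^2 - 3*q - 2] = -12*q - 2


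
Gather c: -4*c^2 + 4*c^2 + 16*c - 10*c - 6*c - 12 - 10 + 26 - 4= 0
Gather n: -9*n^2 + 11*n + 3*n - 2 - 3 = -9*n^2 + 14*n - 5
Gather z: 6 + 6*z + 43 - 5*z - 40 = z + 9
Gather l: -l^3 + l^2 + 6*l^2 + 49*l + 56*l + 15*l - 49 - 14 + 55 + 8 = -l^3 + 7*l^2 + 120*l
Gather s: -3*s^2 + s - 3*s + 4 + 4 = -3*s^2 - 2*s + 8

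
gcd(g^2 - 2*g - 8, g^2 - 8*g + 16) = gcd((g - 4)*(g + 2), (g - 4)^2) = g - 4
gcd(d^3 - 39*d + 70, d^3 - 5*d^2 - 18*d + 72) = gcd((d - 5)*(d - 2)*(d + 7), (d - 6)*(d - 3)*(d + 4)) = 1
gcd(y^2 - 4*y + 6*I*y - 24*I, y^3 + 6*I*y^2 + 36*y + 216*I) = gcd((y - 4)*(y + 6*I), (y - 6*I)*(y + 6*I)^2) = y + 6*I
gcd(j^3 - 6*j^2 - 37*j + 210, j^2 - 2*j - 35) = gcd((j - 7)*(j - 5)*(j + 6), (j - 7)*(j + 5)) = j - 7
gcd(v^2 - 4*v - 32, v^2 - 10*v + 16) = v - 8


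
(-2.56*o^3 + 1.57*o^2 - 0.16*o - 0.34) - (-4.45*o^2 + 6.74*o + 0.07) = -2.56*o^3 + 6.02*o^2 - 6.9*o - 0.41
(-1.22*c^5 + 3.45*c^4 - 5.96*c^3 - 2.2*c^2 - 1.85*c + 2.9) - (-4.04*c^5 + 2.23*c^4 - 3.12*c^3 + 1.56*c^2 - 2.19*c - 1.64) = 2.82*c^5 + 1.22*c^4 - 2.84*c^3 - 3.76*c^2 + 0.34*c + 4.54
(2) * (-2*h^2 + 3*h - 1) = -4*h^2 + 6*h - 2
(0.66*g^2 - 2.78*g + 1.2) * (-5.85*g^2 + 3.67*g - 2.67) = -3.861*g^4 + 18.6852*g^3 - 18.9848*g^2 + 11.8266*g - 3.204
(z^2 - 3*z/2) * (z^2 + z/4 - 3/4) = z^4 - 5*z^3/4 - 9*z^2/8 + 9*z/8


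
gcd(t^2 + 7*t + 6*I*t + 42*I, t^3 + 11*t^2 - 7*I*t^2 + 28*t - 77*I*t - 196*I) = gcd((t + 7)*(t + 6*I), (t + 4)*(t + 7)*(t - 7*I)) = t + 7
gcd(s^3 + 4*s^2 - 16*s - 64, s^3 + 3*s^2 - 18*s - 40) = s - 4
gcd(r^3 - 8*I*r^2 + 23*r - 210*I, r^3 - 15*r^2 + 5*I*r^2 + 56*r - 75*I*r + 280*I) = r + 5*I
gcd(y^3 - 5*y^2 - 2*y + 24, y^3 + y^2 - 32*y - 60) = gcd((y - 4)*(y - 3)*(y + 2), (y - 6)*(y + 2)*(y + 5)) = y + 2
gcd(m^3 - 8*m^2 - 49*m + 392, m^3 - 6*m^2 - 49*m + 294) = m^2 - 49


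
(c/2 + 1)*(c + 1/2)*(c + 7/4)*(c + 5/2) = c^4/2 + 27*c^3/8 + 8*c^2 + 243*c/32 + 35/16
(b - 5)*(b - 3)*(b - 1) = b^3 - 9*b^2 + 23*b - 15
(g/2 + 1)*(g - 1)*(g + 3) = g^3/2 + 2*g^2 + g/2 - 3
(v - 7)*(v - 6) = v^2 - 13*v + 42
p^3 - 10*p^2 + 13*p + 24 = (p - 8)*(p - 3)*(p + 1)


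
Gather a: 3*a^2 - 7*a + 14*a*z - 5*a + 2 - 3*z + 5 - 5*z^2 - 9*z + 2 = 3*a^2 + a*(14*z - 12) - 5*z^2 - 12*z + 9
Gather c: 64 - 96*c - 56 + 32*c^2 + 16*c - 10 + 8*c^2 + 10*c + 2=40*c^2 - 70*c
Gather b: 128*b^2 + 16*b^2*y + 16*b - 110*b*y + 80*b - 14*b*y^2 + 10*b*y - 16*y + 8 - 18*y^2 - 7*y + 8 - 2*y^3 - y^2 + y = b^2*(16*y + 128) + b*(-14*y^2 - 100*y + 96) - 2*y^3 - 19*y^2 - 22*y + 16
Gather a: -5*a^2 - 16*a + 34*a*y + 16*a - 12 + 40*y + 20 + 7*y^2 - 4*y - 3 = -5*a^2 + 34*a*y + 7*y^2 + 36*y + 5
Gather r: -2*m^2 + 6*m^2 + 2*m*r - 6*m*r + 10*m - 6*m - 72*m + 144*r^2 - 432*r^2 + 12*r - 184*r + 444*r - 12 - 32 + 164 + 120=4*m^2 - 68*m - 288*r^2 + r*(272 - 4*m) + 240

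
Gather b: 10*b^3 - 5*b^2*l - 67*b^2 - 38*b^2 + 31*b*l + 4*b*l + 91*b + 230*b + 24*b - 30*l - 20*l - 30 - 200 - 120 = 10*b^3 + b^2*(-5*l - 105) + b*(35*l + 345) - 50*l - 350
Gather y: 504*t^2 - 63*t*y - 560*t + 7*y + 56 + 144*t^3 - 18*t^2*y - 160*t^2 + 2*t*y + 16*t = 144*t^3 + 344*t^2 - 544*t + y*(-18*t^2 - 61*t + 7) + 56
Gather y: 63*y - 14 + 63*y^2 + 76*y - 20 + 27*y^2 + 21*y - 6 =90*y^2 + 160*y - 40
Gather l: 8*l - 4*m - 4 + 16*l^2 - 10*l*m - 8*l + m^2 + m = 16*l^2 - 10*l*m + m^2 - 3*m - 4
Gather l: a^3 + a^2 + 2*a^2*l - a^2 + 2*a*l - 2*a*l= a^3 + 2*a^2*l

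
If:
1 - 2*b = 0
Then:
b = 1/2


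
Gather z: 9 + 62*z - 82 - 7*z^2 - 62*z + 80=7 - 7*z^2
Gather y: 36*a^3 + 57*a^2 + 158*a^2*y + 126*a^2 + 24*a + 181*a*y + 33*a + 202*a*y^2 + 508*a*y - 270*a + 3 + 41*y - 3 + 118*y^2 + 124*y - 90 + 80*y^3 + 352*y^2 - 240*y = 36*a^3 + 183*a^2 - 213*a + 80*y^3 + y^2*(202*a + 470) + y*(158*a^2 + 689*a - 75) - 90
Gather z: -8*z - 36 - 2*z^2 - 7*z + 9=-2*z^2 - 15*z - 27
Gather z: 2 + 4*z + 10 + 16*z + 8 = 20*z + 20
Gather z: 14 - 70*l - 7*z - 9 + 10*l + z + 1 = -60*l - 6*z + 6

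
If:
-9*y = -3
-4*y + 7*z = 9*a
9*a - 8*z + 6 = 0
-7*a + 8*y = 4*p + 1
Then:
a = 94/27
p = -613/108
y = 1/3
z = 14/3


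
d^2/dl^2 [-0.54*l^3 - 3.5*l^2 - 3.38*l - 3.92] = -3.24*l - 7.0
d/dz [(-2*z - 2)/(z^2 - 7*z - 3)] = 2*(z^2 + 2*z - 4)/(z^4 - 14*z^3 + 43*z^2 + 42*z + 9)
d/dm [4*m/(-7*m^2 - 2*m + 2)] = 4*(7*m^2 + 2)/(49*m^4 + 28*m^3 - 24*m^2 - 8*m + 4)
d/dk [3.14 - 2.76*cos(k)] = 2.76*sin(k)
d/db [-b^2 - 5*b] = -2*b - 5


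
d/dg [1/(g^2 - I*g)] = (-2*g + I)/(g^2*(g - I)^2)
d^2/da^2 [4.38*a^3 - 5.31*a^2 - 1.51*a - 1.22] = 26.28*a - 10.62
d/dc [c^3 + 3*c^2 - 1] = 3*c*(c + 2)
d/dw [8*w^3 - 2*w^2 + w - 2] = 24*w^2 - 4*w + 1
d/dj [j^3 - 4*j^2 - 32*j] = 3*j^2 - 8*j - 32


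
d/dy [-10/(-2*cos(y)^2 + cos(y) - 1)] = 10*(4*cos(y) - 1)*sin(y)/(-cos(y) + cos(2*y) + 2)^2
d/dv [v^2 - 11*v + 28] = 2*v - 11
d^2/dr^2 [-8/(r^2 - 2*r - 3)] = 16*(-r^2 + 2*r + 4*(r - 1)^2 + 3)/(-r^2 + 2*r + 3)^3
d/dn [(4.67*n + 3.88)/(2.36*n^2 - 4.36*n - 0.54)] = (-11.0212*n^2 - 18.3136*n + 14.395)/(5.5696*n^4 - 20.5792*n^3 + 16.4608*n^2 + 4.7088*n + 0.2916)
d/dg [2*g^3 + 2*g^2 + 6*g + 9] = 6*g^2 + 4*g + 6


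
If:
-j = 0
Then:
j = 0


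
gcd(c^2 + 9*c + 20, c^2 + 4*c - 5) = c + 5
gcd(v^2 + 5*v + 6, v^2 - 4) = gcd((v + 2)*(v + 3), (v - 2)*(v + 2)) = v + 2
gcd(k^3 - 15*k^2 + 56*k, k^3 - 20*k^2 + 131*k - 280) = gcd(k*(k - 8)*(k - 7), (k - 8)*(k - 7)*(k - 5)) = k^2 - 15*k + 56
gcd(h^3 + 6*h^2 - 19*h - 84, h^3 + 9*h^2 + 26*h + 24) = h + 3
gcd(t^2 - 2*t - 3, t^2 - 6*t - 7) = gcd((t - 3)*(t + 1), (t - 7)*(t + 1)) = t + 1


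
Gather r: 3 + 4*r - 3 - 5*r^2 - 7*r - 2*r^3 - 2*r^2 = -2*r^3 - 7*r^2 - 3*r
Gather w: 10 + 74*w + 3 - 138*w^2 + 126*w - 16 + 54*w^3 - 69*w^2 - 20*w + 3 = 54*w^3 - 207*w^2 + 180*w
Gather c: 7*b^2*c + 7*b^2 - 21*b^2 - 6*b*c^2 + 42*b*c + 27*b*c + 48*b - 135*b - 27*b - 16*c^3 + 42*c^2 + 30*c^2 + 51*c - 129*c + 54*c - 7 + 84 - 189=-14*b^2 - 114*b - 16*c^3 + c^2*(72 - 6*b) + c*(7*b^2 + 69*b - 24) - 112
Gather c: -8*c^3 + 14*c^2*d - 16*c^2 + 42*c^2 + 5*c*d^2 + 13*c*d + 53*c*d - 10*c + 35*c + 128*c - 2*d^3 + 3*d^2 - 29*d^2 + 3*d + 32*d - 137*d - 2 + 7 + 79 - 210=-8*c^3 + c^2*(14*d + 26) + c*(5*d^2 + 66*d + 153) - 2*d^3 - 26*d^2 - 102*d - 126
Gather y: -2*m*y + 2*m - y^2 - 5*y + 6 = 2*m - y^2 + y*(-2*m - 5) + 6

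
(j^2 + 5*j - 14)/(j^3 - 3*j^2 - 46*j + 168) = (j - 2)/(j^2 - 10*j + 24)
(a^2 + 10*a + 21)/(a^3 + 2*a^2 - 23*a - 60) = (a + 7)/(a^2 - a - 20)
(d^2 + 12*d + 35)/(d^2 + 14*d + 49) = (d + 5)/(d + 7)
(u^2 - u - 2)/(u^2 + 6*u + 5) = (u - 2)/(u + 5)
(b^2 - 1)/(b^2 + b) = (b - 1)/b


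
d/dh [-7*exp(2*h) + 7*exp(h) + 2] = (7 - 14*exp(h))*exp(h)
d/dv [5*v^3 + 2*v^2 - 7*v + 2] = 15*v^2 + 4*v - 7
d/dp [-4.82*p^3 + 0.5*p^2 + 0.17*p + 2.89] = -14.46*p^2 + 1.0*p + 0.17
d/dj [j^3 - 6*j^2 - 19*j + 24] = 3*j^2 - 12*j - 19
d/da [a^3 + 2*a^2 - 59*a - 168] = 3*a^2 + 4*a - 59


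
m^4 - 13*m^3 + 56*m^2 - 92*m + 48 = (m - 6)*(m - 4)*(m - 2)*(m - 1)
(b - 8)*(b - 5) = b^2 - 13*b + 40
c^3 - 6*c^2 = c^2*(c - 6)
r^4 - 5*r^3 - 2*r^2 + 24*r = r*(r - 4)*(r - 3)*(r + 2)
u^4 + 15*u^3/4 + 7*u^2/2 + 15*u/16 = u*(u + 1/2)*(u + 3/4)*(u + 5/2)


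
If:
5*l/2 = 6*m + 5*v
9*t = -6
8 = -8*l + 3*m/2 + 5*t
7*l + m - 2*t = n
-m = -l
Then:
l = -68/39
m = -68/39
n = -164/13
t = -2/3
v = 238/195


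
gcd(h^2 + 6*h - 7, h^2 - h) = h - 1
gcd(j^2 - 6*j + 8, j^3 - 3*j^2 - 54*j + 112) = j - 2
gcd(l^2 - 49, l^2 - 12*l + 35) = l - 7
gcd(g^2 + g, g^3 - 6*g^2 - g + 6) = g + 1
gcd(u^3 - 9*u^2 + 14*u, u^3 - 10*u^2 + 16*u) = u^2 - 2*u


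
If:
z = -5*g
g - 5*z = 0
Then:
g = 0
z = 0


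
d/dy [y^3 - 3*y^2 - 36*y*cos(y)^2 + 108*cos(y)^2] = 3*y^2 + 36*y*sin(2*y) - 6*y - 108*sin(2*y) - 36*cos(y)^2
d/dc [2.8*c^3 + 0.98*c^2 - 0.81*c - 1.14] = 8.4*c^2 + 1.96*c - 0.81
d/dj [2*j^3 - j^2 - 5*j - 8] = 6*j^2 - 2*j - 5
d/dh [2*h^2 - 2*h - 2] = 4*h - 2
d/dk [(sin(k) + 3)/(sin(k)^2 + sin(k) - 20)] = (-6*sin(k) + cos(k)^2 - 24)*cos(k)/(sin(k)^2 + sin(k) - 20)^2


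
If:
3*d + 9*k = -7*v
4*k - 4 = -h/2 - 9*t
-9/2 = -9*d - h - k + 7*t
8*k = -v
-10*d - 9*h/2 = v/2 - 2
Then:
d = 53251/47624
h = -23537/11906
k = 3399/47624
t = 12443/23812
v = -3399/5953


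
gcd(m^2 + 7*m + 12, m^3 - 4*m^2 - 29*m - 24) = m + 3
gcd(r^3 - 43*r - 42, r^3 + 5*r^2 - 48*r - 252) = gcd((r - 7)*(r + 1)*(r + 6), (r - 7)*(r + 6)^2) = r^2 - r - 42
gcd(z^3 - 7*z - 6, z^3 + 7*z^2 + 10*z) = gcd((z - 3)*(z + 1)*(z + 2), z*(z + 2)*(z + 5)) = z + 2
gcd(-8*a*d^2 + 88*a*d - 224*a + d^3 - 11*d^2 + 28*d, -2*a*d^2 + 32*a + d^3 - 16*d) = d - 4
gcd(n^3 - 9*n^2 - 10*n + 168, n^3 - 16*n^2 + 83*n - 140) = n - 7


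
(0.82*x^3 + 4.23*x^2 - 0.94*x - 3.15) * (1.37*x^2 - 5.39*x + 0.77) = 1.1234*x^5 + 1.3753*x^4 - 23.4561*x^3 + 4.0082*x^2 + 16.2547*x - 2.4255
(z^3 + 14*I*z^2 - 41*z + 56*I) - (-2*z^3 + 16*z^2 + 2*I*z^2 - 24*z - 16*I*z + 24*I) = 3*z^3 - 16*z^2 + 12*I*z^2 - 17*z + 16*I*z + 32*I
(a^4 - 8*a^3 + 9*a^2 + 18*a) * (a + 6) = a^5 - 2*a^4 - 39*a^3 + 72*a^2 + 108*a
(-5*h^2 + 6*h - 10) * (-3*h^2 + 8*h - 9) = 15*h^4 - 58*h^3 + 123*h^2 - 134*h + 90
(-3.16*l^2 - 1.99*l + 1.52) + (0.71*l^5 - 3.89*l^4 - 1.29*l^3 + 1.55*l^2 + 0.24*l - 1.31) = 0.71*l^5 - 3.89*l^4 - 1.29*l^3 - 1.61*l^2 - 1.75*l + 0.21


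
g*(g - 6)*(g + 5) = g^3 - g^2 - 30*g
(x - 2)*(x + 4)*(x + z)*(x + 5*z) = x^4 + 6*x^3*z + 2*x^3 + 5*x^2*z^2 + 12*x^2*z - 8*x^2 + 10*x*z^2 - 48*x*z - 40*z^2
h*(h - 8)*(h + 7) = h^3 - h^2 - 56*h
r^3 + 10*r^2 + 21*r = r*(r + 3)*(r + 7)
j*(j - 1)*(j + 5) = j^3 + 4*j^2 - 5*j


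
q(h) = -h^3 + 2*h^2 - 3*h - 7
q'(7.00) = -122.00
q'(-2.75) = -36.69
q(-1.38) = 3.58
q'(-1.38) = -14.23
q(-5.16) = 199.12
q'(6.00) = -87.00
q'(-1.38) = -14.23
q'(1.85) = -5.87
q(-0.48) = -4.99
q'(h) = -3*h^2 + 4*h - 3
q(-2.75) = 37.17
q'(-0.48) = -5.61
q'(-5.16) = -103.52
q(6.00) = -169.00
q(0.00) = -7.00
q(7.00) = -273.00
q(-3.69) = 81.55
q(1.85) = -12.04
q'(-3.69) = -58.61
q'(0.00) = -3.00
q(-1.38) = 3.58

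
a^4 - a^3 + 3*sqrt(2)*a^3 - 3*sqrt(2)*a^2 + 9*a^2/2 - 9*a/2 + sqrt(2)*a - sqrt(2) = (a - 1)*(a + sqrt(2)/2)^2*(a + 2*sqrt(2))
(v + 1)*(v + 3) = v^2 + 4*v + 3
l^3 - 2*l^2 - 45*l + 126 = (l - 6)*(l - 3)*(l + 7)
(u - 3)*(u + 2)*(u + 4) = u^3 + 3*u^2 - 10*u - 24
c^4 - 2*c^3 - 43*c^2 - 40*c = c*(c - 8)*(c + 1)*(c + 5)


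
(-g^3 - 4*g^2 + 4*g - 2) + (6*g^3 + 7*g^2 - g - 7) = 5*g^3 + 3*g^2 + 3*g - 9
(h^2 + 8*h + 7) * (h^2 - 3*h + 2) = h^4 + 5*h^3 - 15*h^2 - 5*h + 14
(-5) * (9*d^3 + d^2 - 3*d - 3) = -45*d^3 - 5*d^2 + 15*d + 15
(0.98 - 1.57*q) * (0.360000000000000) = 0.3528 - 0.5652*q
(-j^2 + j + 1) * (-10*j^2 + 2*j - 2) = 10*j^4 - 12*j^3 - 6*j^2 - 2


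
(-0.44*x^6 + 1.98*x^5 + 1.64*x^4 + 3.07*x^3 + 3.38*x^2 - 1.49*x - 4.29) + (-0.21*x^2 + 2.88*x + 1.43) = -0.44*x^6 + 1.98*x^5 + 1.64*x^4 + 3.07*x^3 + 3.17*x^2 + 1.39*x - 2.86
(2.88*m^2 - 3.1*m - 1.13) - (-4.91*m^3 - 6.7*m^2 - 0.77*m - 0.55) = 4.91*m^3 + 9.58*m^2 - 2.33*m - 0.58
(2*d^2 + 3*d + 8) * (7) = 14*d^2 + 21*d + 56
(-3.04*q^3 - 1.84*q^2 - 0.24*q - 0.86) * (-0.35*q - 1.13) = 1.064*q^4 + 4.0792*q^3 + 2.1632*q^2 + 0.5722*q + 0.9718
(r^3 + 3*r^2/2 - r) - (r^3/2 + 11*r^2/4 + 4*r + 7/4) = r^3/2 - 5*r^2/4 - 5*r - 7/4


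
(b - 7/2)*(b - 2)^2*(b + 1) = b^4 - 13*b^3/2 + 21*b^2/2 + 4*b - 14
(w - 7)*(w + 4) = w^2 - 3*w - 28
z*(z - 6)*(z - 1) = z^3 - 7*z^2 + 6*z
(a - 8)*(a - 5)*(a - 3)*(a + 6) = a^4 - 10*a^3 - 17*a^2 + 354*a - 720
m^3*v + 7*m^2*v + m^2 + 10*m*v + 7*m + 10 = (m + 2)*(m + 5)*(m*v + 1)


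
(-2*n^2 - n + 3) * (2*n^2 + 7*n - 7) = -4*n^4 - 16*n^3 + 13*n^2 + 28*n - 21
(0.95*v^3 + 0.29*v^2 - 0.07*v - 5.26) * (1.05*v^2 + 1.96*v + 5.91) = 0.9975*v^5 + 2.1665*v^4 + 6.1094*v^3 - 3.9463*v^2 - 10.7233*v - 31.0866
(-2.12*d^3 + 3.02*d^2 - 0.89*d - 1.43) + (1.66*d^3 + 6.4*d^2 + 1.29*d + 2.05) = -0.46*d^3 + 9.42*d^2 + 0.4*d + 0.62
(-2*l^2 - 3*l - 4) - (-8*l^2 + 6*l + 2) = 6*l^2 - 9*l - 6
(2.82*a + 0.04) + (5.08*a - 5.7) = 7.9*a - 5.66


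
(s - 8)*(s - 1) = s^2 - 9*s + 8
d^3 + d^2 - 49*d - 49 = (d - 7)*(d + 1)*(d + 7)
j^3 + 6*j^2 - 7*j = j*(j - 1)*(j + 7)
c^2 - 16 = (c - 4)*(c + 4)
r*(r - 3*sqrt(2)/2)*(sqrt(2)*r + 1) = sqrt(2)*r^3 - 2*r^2 - 3*sqrt(2)*r/2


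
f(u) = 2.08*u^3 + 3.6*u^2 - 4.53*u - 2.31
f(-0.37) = -0.25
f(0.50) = -3.42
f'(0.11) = -3.66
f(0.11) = -2.76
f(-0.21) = -1.22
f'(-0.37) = -6.34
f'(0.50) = 0.63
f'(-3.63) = 51.56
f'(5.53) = 226.11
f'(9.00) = 565.71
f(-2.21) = 2.83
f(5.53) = 434.48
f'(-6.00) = 176.91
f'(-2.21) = 10.03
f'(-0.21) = -5.77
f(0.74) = -2.85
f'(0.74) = 4.22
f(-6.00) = -294.81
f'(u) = 6.24*u^2 + 7.2*u - 4.53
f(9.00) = 1764.84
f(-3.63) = -37.92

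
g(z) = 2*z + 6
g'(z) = 2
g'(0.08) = 2.00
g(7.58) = 21.16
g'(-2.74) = 2.00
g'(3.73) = 2.00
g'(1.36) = 2.00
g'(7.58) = 2.00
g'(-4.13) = 2.00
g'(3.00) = 2.00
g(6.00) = 18.00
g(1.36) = 8.72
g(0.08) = 6.16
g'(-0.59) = 2.00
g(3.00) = 12.00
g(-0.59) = 4.82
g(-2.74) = 0.52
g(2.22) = 10.44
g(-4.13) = -2.26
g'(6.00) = 2.00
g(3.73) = 13.46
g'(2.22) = 2.00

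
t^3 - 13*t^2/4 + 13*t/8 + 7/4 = (t - 2)*(t - 7/4)*(t + 1/2)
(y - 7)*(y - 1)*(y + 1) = y^3 - 7*y^2 - y + 7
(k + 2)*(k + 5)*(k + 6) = k^3 + 13*k^2 + 52*k + 60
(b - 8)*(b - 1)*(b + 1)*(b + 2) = b^4 - 6*b^3 - 17*b^2 + 6*b + 16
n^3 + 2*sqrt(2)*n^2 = n^2*(n + 2*sqrt(2))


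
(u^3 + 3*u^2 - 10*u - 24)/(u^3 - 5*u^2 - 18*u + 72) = (u + 2)/(u - 6)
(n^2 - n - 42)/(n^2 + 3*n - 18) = (n - 7)/(n - 3)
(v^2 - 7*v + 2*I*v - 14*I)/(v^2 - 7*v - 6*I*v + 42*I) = (v + 2*I)/(v - 6*I)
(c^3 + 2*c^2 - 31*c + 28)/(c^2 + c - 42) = (c^2 - 5*c + 4)/(c - 6)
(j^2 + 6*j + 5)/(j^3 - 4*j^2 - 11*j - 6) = (j + 5)/(j^2 - 5*j - 6)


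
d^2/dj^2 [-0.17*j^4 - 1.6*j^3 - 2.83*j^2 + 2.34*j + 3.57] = -2.04*j^2 - 9.6*j - 5.66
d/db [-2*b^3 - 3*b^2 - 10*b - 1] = -6*b^2 - 6*b - 10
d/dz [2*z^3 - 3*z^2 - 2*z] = 6*z^2 - 6*z - 2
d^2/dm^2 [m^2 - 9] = 2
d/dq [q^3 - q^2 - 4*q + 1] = 3*q^2 - 2*q - 4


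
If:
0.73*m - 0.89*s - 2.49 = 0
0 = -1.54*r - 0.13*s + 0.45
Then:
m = 1.21917808219178*s + 3.41095890410959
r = 0.292207792207792 - 0.0844155844155844*s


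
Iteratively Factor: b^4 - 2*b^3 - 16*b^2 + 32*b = (b + 4)*(b^3 - 6*b^2 + 8*b) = b*(b + 4)*(b^2 - 6*b + 8) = b*(b - 2)*(b + 4)*(b - 4)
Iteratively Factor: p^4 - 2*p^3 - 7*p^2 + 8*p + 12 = (p + 1)*(p^3 - 3*p^2 - 4*p + 12) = (p + 1)*(p + 2)*(p^2 - 5*p + 6) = (p - 3)*(p + 1)*(p + 2)*(p - 2)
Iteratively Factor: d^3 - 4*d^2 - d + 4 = (d - 1)*(d^2 - 3*d - 4) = (d - 4)*(d - 1)*(d + 1)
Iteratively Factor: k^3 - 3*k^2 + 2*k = (k - 2)*(k^2 - k) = (k - 2)*(k - 1)*(k)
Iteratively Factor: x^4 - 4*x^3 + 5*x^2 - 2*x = (x)*(x^3 - 4*x^2 + 5*x - 2) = x*(x - 2)*(x^2 - 2*x + 1) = x*(x - 2)*(x - 1)*(x - 1)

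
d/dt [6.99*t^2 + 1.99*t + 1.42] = 13.98*t + 1.99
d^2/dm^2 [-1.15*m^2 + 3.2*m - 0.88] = -2.30000000000000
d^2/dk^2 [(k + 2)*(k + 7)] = 2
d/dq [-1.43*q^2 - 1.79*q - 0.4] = -2.86*q - 1.79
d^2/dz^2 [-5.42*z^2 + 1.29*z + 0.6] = -10.8400000000000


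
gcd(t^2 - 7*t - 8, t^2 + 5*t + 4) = t + 1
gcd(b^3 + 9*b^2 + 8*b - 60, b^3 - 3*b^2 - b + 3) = 1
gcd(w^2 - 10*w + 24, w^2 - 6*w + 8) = w - 4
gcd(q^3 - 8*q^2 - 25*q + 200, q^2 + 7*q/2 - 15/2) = q + 5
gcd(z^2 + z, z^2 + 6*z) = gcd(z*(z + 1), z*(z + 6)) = z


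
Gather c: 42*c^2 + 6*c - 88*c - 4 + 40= 42*c^2 - 82*c + 36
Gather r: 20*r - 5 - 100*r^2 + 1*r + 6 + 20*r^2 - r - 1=-80*r^2 + 20*r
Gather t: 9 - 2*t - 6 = 3 - 2*t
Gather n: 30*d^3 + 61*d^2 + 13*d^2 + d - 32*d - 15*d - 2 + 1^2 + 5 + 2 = 30*d^3 + 74*d^2 - 46*d + 6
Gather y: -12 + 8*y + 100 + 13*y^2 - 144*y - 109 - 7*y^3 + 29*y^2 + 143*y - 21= -7*y^3 + 42*y^2 + 7*y - 42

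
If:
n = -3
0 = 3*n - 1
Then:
No Solution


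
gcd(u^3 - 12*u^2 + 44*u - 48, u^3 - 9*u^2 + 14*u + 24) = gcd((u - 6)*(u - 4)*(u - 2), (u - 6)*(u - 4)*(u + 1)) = u^2 - 10*u + 24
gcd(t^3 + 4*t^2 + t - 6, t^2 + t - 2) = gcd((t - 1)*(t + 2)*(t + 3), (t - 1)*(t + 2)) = t^2 + t - 2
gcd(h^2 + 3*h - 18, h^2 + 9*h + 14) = 1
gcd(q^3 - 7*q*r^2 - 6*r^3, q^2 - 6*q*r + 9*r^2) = q - 3*r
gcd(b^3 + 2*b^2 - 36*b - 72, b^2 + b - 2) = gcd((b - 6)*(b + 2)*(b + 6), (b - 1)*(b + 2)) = b + 2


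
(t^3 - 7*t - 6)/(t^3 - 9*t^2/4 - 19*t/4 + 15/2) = 4*(t + 1)/(4*t - 5)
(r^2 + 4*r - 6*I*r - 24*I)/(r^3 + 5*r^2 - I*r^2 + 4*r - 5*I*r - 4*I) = (r - 6*I)/(r^2 + r*(1 - I) - I)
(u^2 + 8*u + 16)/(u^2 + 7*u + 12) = (u + 4)/(u + 3)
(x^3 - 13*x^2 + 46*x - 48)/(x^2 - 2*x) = x - 11 + 24/x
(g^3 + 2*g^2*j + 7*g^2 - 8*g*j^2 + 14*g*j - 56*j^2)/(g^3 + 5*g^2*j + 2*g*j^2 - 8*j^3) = (g^2 - 2*g*j + 7*g - 14*j)/(g^2 + g*j - 2*j^2)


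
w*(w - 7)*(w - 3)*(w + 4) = w^4 - 6*w^3 - 19*w^2 + 84*w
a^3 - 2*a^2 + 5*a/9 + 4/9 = (a - 4/3)*(a - 1)*(a + 1/3)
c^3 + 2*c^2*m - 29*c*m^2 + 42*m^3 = (c - 3*m)*(c - 2*m)*(c + 7*m)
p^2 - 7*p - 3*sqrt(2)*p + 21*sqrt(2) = (p - 7)*(p - 3*sqrt(2))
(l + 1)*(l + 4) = l^2 + 5*l + 4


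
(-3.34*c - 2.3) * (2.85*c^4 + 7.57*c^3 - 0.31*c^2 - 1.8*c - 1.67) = -9.519*c^5 - 31.8388*c^4 - 16.3756*c^3 + 6.725*c^2 + 9.7178*c + 3.841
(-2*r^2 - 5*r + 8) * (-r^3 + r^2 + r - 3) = 2*r^5 + 3*r^4 - 15*r^3 + 9*r^2 + 23*r - 24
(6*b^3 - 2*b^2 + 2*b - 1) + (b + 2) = 6*b^3 - 2*b^2 + 3*b + 1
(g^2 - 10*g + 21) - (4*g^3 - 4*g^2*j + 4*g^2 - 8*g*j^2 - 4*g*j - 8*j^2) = -4*g^3 + 4*g^2*j - 3*g^2 + 8*g*j^2 + 4*g*j - 10*g + 8*j^2 + 21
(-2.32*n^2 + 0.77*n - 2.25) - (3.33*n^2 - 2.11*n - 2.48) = -5.65*n^2 + 2.88*n + 0.23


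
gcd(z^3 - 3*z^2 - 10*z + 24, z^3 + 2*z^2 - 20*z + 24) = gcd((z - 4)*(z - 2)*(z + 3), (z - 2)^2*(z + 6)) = z - 2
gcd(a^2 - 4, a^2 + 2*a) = a + 2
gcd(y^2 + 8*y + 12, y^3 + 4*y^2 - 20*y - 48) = y^2 + 8*y + 12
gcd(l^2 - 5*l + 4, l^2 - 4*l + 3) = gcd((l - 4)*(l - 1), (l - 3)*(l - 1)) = l - 1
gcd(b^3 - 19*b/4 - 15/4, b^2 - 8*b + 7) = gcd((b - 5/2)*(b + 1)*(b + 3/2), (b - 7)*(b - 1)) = 1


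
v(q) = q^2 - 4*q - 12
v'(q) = 2*q - 4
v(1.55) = -15.80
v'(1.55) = -0.90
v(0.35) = -13.28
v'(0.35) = -3.30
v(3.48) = -13.81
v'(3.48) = 2.96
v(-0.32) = -10.62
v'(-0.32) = -4.64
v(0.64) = -14.15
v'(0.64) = -2.72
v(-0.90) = -7.59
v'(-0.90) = -5.80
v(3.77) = -12.87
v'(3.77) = 3.54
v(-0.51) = -9.70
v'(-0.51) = -5.02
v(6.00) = 0.00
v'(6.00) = 8.00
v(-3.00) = 9.00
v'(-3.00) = -10.00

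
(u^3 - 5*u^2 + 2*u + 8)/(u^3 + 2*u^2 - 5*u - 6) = (u - 4)/(u + 3)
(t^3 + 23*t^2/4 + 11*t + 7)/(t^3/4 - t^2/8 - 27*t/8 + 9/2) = 2*(4*t^3 + 23*t^2 + 44*t + 28)/(2*t^3 - t^2 - 27*t + 36)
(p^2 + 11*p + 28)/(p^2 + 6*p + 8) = (p + 7)/(p + 2)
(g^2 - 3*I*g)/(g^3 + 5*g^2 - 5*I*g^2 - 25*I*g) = (g - 3*I)/(g^2 + 5*g*(1 - I) - 25*I)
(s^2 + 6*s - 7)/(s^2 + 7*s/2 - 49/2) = 2*(s - 1)/(2*s - 7)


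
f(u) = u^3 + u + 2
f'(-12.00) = 433.00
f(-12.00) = -1738.00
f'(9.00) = 244.00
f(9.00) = 740.00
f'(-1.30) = 6.07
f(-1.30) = -1.50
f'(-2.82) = 24.86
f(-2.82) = -23.25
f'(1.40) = 6.88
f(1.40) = 6.14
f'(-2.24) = 16.05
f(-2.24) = -11.48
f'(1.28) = 5.92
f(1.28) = 5.38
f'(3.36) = 34.87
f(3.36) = 43.29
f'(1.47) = 7.48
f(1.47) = 6.65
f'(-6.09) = 112.26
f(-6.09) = -229.96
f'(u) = 3*u^2 + 1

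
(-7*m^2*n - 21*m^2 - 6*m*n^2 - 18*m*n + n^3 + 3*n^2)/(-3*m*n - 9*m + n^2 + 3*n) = (7*m^2 + 6*m*n - n^2)/(3*m - n)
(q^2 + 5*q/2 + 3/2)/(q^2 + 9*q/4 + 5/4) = 2*(2*q + 3)/(4*q + 5)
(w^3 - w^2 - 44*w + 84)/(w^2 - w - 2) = (w^2 + w - 42)/(w + 1)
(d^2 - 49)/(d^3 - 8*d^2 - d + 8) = (d^2 - 49)/(d^3 - 8*d^2 - d + 8)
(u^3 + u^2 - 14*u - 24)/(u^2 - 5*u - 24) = (u^2 - 2*u - 8)/(u - 8)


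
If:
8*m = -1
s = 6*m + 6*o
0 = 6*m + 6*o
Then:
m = -1/8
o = 1/8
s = 0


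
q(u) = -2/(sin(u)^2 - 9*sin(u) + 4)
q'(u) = -2*(-2*sin(u)*cos(u) + 9*cos(u))/(sin(u)^2 - 9*sin(u) + 4)^2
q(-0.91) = -0.17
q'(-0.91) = -0.09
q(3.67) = -0.23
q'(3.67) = 0.22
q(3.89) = -0.19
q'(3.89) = 0.14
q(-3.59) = -6.99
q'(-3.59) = 178.99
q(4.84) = -0.14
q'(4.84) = -0.01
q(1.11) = 0.61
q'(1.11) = -0.60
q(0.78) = 1.09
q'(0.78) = -3.21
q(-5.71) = 3.41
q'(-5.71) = -38.64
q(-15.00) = -0.19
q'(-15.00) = 0.15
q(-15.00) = -0.19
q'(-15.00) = 0.15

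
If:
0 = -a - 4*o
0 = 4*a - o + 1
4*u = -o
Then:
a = -4/17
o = 1/17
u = -1/68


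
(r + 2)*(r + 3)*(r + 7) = r^3 + 12*r^2 + 41*r + 42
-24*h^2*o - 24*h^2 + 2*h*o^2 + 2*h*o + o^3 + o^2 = (-4*h + o)*(6*h + o)*(o + 1)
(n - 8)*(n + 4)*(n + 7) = n^3 + 3*n^2 - 60*n - 224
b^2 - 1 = (b - 1)*(b + 1)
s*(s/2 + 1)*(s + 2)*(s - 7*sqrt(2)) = s^4/2 - 7*sqrt(2)*s^3/2 + 2*s^3 - 14*sqrt(2)*s^2 + 2*s^2 - 14*sqrt(2)*s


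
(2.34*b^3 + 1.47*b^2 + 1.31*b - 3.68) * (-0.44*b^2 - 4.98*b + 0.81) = -1.0296*b^5 - 12.3*b^4 - 6.0016*b^3 - 3.7139*b^2 + 19.3875*b - 2.9808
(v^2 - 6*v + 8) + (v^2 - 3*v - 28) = 2*v^2 - 9*v - 20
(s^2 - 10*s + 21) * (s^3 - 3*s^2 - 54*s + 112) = s^5 - 13*s^4 - 3*s^3 + 589*s^2 - 2254*s + 2352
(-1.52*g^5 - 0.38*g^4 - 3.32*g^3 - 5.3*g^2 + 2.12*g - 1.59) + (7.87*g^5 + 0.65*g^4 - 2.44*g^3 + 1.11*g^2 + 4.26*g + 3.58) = 6.35*g^5 + 0.27*g^4 - 5.76*g^3 - 4.19*g^2 + 6.38*g + 1.99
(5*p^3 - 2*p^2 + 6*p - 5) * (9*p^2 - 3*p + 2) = 45*p^5 - 33*p^4 + 70*p^3 - 67*p^2 + 27*p - 10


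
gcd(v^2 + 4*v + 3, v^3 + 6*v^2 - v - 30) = v + 3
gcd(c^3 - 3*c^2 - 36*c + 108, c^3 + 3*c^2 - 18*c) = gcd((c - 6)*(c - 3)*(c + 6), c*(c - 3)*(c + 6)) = c^2 + 3*c - 18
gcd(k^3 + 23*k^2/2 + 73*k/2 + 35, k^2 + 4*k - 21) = k + 7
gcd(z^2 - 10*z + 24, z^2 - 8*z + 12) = z - 6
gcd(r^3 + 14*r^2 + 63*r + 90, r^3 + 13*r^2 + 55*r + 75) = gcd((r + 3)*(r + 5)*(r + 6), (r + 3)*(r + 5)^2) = r^2 + 8*r + 15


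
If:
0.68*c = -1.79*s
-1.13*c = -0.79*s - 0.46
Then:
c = 0.32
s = -0.12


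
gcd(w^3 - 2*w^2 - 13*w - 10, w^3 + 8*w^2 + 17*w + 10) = w^2 + 3*w + 2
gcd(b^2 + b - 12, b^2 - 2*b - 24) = b + 4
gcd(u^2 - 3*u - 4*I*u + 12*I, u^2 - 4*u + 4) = 1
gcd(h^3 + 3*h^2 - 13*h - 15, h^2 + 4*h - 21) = h - 3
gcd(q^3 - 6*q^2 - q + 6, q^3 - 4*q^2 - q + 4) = q^2 - 1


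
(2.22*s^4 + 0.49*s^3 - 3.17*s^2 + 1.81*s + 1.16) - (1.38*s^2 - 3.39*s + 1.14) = 2.22*s^4 + 0.49*s^3 - 4.55*s^2 + 5.2*s + 0.02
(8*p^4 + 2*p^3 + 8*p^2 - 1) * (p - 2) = 8*p^5 - 14*p^4 + 4*p^3 - 16*p^2 - p + 2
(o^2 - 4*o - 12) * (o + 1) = o^3 - 3*o^2 - 16*o - 12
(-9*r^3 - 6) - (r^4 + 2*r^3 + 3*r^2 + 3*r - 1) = -r^4 - 11*r^3 - 3*r^2 - 3*r - 5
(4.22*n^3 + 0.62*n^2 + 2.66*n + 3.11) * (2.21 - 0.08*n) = -0.3376*n^4 + 9.2766*n^3 + 1.1574*n^2 + 5.6298*n + 6.8731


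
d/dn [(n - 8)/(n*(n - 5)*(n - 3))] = 2*(-n^3 + 16*n^2 - 64*n + 60)/(n^2*(n^4 - 16*n^3 + 94*n^2 - 240*n + 225))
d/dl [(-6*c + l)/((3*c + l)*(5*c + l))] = ((3*c + l)*(5*c + l) + (3*c + l)*(6*c - l) + (5*c + l)*(6*c - l))/((3*c + l)^2*(5*c + l)^2)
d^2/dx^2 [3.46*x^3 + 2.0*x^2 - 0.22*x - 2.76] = 20.76*x + 4.0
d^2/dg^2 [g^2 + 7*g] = 2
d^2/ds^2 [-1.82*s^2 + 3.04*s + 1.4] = -3.64000000000000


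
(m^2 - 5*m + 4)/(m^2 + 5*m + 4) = (m^2 - 5*m + 4)/(m^2 + 5*m + 4)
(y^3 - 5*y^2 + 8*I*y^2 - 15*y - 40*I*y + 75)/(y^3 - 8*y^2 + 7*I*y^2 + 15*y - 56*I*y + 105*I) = (y^2 + 8*I*y - 15)/(y^2 + y*(-3 + 7*I) - 21*I)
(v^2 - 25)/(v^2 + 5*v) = (v - 5)/v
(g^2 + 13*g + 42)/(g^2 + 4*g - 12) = (g + 7)/(g - 2)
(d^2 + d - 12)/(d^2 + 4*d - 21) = (d + 4)/(d + 7)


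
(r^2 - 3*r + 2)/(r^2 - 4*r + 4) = (r - 1)/(r - 2)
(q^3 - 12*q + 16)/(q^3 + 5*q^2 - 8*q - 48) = (q^2 - 4*q + 4)/(q^2 + q - 12)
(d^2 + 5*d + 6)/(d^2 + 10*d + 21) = (d + 2)/(d + 7)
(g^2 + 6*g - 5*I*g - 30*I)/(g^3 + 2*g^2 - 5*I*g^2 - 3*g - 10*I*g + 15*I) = (g + 6)/(g^2 + 2*g - 3)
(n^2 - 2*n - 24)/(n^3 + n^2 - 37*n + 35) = (n^2 - 2*n - 24)/(n^3 + n^2 - 37*n + 35)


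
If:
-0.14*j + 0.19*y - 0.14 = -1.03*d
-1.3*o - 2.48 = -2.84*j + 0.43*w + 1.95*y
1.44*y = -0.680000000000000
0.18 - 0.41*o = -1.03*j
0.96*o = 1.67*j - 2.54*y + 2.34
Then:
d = 0.79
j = 4.20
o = 11.00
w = -9.12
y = -0.47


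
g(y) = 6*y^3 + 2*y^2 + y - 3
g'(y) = 18*y^2 + 4*y + 1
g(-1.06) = -8.96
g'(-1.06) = 16.98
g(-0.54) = -3.90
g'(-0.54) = 4.09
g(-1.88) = -37.68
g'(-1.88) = 57.10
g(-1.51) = -20.61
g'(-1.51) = 36.00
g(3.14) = 205.61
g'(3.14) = 191.03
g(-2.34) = -71.27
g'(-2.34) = 90.20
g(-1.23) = -12.37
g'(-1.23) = 23.31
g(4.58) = 619.96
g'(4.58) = 396.90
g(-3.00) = -150.00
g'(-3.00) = 151.00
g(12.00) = 10665.00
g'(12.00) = 2641.00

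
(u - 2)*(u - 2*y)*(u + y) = u^3 - u^2*y - 2*u^2 - 2*u*y^2 + 2*u*y + 4*y^2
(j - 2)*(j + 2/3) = j^2 - 4*j/3 - 4/3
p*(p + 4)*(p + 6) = p^3 + 10*p^2 + 24*p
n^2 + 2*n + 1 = (n + 1)^2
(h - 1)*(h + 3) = h^2 + 2*h - 3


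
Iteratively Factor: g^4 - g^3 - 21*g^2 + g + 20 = (g + 1)*(g^3 - 2*g^2 - 19*g + 20) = (g + 1)*(g + 4)*(g^2 - 6*g + 5) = (g - 1)*(g + 1)*(g + 4)*(g - 5)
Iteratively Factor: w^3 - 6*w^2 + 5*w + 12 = (w + 1)*(w^2 - 7*w + 12) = (w - 4)*(w + 1)*(w - 3)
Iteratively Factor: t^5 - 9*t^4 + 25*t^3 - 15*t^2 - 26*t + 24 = (t - 1)*(t^4 - 8*t^3 + 17*t^2 + 2*t - 24) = (t - 1)*(t + 1)*(t^3 - 9*t^2 + 26*t - 24) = (t - 3)*(t - 1)*(t + 1)*(t^2 - 6*t + 8) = (t - 3)*(t - 2)*(t - 1)*(t + 1)*(t - 4)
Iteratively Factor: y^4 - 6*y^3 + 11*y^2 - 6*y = (y - 1)*(y^3 - 5*y^2 + 6*y) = y*(y - 1)*(y^2 - 5*y + 6) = y*(y - 3)*(y - 1)*(y - 2)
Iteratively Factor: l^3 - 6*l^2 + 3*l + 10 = (l - 5)*(l^2 - l - 2) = (l - 5)*(l - 2)*(l + 1)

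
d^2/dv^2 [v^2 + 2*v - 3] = 2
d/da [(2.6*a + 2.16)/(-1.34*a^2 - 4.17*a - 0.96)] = (3.484*a^2 + 5.7888*a + 6.5112)/(1.7956*a^4 + 11.1756*a^3 + 19.9617*a^2 + 8.0064*a + 0.9216)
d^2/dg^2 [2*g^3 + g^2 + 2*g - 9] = 12*g + 2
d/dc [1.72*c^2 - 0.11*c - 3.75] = 3.44*c - 0.11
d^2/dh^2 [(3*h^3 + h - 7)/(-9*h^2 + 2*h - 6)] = 2*(69*h^3 + 1809*h^2 - 540*h - 362)/(729*h^6 - 486*h^5 + 1566*h^4 - 656*h^3 + 1044*h^2 - 216*h + 216)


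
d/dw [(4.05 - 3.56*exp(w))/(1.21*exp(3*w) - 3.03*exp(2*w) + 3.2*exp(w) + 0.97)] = (8.6152*exp(3*w) - 25.4883*exp(2*w) + 24.543*exp(w) - 16.4132)*exp(w)/(1.4641*exp(6*w) - 7.3326*exp(5*w) + 16.9249*exp(4*w) - 17.0446*exp(3*w) + 4.3618*exp(2*w) + 6.208*exp(w) + 0.9409)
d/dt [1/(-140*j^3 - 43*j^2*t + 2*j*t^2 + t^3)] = (43*j^2 - 4*j*t - 3*t^2)/(140*j^3 + 43*j^2*t - 2*j*t^2 - t^3)^2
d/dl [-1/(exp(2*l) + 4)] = 2*exp(2*l)/(exp(2*l) + 4)^2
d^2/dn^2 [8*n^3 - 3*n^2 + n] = 48*n - 6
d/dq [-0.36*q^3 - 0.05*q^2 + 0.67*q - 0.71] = -1.08*q^2 - 0.1*q + 0.67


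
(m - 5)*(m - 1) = m^2 - 6*m + 5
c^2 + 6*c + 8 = (c + 2)*(c + 4)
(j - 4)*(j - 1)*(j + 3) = j^3 - 2*j^2 - 11*j + 12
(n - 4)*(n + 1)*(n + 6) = n^3 + 3*n^2 - 22*n - 24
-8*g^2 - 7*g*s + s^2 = (-8*g + s)*(g + s)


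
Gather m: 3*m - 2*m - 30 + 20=m - 10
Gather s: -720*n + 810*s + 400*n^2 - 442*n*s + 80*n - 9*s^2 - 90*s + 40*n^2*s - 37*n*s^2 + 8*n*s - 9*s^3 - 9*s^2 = 400*n^2 - 640*n - 9*s^3 + s^2*(-37*n - 18) + s*(40*n^2 - 434*n + 720)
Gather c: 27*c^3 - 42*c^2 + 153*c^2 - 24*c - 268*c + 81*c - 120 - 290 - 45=27*c^3 + 111*c^2 - 211*c - 455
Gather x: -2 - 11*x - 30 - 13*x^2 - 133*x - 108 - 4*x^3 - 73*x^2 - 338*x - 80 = -4*x^3 - 86*x^2 - 482*x - 220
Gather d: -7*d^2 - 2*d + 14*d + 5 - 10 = -7*d^2 + 12*d - 5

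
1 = 1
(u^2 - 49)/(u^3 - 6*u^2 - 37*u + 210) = (u + 7)/(u^2 + u - 30)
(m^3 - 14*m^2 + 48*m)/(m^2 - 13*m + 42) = m*(m - 8)/(m - 7)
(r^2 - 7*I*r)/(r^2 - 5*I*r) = (r - 7*I)/(r - 5*I)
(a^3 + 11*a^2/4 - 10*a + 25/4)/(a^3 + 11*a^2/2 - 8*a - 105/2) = (4*a^2 - 9*a + 5)/(2*(2*a^2 + a - 21))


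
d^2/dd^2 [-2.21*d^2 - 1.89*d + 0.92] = -4.42000000000000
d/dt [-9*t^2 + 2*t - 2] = 2 - 18*t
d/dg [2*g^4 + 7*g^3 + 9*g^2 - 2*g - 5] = 8*g^3 + 21*g^2 + 18*g - 2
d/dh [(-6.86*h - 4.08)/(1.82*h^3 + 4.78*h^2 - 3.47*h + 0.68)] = (24.9704*h^3 + 55.0676*h^2 + 39.0048*h - 18.8224)/(3.3124*h^6 + 17.3992*h^5 + 10.2176*h^4 - 30.698*h^3 + 18.5417*h^2 - 4.7192*h + 0.4624)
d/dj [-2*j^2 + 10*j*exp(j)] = 10*j*exp(j) - 4*j + 10*exp(j)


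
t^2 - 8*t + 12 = (t - 6)*(t - 2)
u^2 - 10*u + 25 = (u - 5)^2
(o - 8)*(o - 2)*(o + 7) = o^3 - 3*o^2 - 54*o + 112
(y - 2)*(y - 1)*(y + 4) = y^3 + y^2 - 10*y + 8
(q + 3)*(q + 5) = q^2 + 8*q + 15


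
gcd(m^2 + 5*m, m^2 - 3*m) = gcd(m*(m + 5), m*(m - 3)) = m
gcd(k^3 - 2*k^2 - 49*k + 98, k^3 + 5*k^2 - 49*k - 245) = k^2 - 49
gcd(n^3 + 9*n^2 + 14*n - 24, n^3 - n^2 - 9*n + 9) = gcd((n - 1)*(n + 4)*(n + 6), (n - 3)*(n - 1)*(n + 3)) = n - 1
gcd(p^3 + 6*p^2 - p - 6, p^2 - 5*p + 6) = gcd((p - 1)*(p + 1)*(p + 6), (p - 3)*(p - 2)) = 1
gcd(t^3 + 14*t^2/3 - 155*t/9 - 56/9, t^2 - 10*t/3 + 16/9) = t - 8/3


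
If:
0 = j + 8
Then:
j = -8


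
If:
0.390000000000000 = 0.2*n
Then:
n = 1.95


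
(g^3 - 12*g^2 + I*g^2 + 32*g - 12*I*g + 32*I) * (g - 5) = g^4 - 17*g^3 + I*g^3 + 92*g^2 - 17*I*g^2 - 160*g + 92*I*g - 160*I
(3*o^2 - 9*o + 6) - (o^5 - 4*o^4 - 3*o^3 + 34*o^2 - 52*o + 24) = -o^5 + 4*o^4 + 3*o^3 - 31*o^2 + 43*o - 18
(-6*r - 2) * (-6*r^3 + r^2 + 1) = 36*r^4 + 6*r^3 - 2*r^2 - 6*r - 2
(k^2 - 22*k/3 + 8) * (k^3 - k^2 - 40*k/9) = k^5 - 25*k^4/3 + 98*k^3/9 + 664*k^2/27 - 320*k/9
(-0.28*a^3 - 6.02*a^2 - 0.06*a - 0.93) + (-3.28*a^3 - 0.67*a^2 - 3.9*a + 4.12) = -3.56*a^3 - 6.69*a^2 - 3.96*a + 3.19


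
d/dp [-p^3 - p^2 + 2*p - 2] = -3*p^2 - 2*p + 2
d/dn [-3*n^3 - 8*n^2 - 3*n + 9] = -9*n^2 - 16*n - 3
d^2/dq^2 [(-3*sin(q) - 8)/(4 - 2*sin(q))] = 7*(-2*sin(q) + cos(q)^2 + 1)/(sin(q) - 2)^3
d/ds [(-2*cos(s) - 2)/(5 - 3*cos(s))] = 16*sin(s)/(3*cos(s) - 5)^2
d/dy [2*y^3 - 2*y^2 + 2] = 2*y*(3*y - 2)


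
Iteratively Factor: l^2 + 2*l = (l + 2)*(l)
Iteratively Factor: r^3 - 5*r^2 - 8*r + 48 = (r - 4)*(r^2 - r - 12) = (r - 4)^2*(r + 3)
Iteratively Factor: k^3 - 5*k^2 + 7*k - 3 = (k - 1)*(k^2 - 4*k + 3) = (k - 3)*(k - 1)*(k - 1)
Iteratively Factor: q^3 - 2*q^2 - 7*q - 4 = (q - 4)*(q^2 + 2*q + 1) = (q - 4)*(q + 1)*(q + 1)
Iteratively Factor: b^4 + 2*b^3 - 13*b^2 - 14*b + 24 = (b + 2)*(b^3 - 13*b + 12) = (b - 3)*(b + 2)*(b^2 + 3*b - 4) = (b - 3)*(b + 2)*(b + 4)*(b - 1)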